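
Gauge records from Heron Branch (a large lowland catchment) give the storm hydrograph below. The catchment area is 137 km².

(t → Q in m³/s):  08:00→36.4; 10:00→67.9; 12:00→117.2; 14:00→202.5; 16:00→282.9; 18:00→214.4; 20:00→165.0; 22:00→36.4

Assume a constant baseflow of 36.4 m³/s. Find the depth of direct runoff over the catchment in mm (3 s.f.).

d ≈ 43.7 mm

Direct runoff: 0.0, 31.5, 80.8, 166.1, 246.5, 178.0, 128.6, 0.0 m³/s; ΣQ_DR = 831.5 m³/s.
V = ΣQ_DR · Δt = 831.5 × 7200 s = 5.987 × 10^6 m³.
Over A = 137 km², depth = V / A = 43.7 mm.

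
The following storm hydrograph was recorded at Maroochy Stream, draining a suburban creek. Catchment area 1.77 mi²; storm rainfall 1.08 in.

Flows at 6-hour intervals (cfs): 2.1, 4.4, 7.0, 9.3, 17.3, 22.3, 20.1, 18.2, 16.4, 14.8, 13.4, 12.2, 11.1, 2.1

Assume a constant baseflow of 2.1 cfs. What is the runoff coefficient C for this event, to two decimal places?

C ≈ 0.69

ΣQ_DR = 141.3 cfs; V = ΣQ_DR·Δt = 3.052 × 10^6 ft³.
Runoff depth d = V / A = 0.7422 in.
C = d / P = 0.7422 / 1.08 = 0.69.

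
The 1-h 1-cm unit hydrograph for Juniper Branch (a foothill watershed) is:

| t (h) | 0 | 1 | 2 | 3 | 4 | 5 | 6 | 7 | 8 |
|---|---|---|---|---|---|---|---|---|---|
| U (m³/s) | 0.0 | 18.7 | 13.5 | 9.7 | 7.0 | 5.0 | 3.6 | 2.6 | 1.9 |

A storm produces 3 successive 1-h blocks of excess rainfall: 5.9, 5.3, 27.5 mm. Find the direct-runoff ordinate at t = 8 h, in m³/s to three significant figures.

By discrete convolution, Q_j = Σ (P_i / 10 mm) · U_{j−i}.
At t = 8 h (j=8): Q = (5.9/10)·1.9 + (5.3/10)·2.6 + (27.5/10)·3.6 = 12.4 m³/s.

Q ≈ 12.4 m³/s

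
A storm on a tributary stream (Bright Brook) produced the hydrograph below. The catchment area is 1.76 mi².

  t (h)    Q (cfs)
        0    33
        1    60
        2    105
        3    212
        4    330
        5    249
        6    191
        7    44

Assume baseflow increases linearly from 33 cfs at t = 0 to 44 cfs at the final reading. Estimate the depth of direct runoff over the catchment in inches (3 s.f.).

Direct runoff: 0.00, 25.43, 68.86, 174.29, 290.71, 208.14, 148.57, 0.00 cfs; ΣQ_DR = 916.0 cfs.
V = ΣQ_DR · Δt = 916.0 × 3600 s = 3.298 × 10^6 ft³.
Over A = 1.76 mi², depth = V / A = 0.806 in.

d ≈ 0.806 in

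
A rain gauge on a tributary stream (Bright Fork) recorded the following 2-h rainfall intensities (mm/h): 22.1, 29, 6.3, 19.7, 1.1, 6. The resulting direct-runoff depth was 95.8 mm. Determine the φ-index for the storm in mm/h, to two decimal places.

φ ≈ 7.63 mm/h

Only the 3 blocks with intensity above φ contribute runoff: 22.1, 29, 19.7 mm/h.
Σ(I−φ)·Δt = d  ⇒  (22.1+29+19.7 − 3φ)·2 = 95.8
φ = (70.80 − 95.8/2) / 3 = 7.63 mm/h.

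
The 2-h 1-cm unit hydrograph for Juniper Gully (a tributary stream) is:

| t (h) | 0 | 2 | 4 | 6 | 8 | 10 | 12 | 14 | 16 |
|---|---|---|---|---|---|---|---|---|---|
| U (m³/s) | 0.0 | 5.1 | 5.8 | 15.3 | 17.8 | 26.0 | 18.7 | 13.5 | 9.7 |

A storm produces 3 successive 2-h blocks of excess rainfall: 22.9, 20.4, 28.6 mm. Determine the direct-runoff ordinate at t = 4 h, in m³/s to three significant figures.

By discrete convolution, Q_j = Σ (P_i / 10 mm) · U_{j−i}.
At t = 4 h (j=2): Q = (22.9/10)·5.8 + (20.4/10)·5.1 + (28.6/10)·0.0 = 23.7 m³/s.

Q ≈ 23.7 m³/s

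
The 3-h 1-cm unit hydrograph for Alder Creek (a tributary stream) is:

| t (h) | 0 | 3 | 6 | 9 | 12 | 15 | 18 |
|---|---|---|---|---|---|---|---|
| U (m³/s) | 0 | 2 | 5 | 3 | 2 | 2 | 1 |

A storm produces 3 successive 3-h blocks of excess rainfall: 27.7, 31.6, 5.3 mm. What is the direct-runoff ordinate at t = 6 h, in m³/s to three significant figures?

By discrete convolution, Q_j = Σ (P_i / 10 mm) · U_{j−i}.
At t = 6 h (j=2): Q = (27.7/10)·5 + (31.6/10)·2 + (5.3/10)·0 = 20.2 m³/s.

Q ≈ 20.2 m³/s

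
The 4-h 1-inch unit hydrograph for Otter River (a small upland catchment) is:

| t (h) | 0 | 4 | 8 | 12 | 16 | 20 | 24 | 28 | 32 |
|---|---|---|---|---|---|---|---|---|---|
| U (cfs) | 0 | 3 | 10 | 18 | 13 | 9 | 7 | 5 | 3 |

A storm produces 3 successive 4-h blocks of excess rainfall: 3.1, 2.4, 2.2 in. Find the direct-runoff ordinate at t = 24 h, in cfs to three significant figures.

By discrete convolution, Q_j = Σ (P_i / 1 in) · U_{j−i}.
At t = 24 h (j=6): Q = (3.1/1)·7 + (2.4/1)·9 + (2.2/1)·13 = 71.9 cfs.

Q ≈ 71.9 cfs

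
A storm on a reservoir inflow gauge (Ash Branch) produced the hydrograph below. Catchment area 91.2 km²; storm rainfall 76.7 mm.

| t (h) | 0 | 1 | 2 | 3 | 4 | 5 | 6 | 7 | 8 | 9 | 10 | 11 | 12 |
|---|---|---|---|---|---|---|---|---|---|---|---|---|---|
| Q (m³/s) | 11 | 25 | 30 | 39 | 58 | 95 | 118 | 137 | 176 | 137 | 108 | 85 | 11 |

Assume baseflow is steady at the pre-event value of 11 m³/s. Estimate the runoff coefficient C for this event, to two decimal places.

C ≈ 0.46

ΣQ_DR = 887.0 m³/s; V = ΣQ_DR·Δt = 3.193 × 10^6 m³.
Runoff depth d = V / A = 35.01 mm.
C = d / P = 35.01 / 76.7 = 0.46.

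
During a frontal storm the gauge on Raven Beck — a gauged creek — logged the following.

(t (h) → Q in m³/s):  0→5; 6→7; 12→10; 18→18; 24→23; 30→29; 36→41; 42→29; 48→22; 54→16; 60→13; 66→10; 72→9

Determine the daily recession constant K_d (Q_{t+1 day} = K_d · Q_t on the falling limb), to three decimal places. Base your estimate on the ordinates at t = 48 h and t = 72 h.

Between t = 48 h and t = 72 h the flow falls from 22 to 9 m³/s over 4×6 h = 24 h.
Per-interval ratio K = (9/22)^(1/4) = 0.7998; K_d = K^(24/6) = 0.409.

K_d ≈ 0.409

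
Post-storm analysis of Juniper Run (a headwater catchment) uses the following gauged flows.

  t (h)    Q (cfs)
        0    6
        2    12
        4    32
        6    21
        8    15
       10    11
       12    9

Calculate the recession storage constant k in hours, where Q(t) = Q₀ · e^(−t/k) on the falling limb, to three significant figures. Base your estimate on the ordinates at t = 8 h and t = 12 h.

k ≈ 7.83 h

On the falling limb, Q drops from 15 to 9 cfs between t = 8 h and t = 12 h (Δt = 4 h).
k = −Δt / ln(Q₂/Q₁) = −4 / ln(9/15) = 7.83 h.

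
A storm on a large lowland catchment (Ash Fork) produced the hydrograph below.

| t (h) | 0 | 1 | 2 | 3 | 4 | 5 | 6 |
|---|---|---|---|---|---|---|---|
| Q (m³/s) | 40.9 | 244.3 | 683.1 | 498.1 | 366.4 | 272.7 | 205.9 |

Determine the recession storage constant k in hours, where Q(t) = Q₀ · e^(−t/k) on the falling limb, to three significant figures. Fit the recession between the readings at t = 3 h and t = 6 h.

On the falling limb, Q drops from 498.1 to 205.9 m³/s between t = 3 h and t = 6 h (Δt = 3 h).
k = −Δt / ln(Q₂/Q₁) = −3 / ln(205.9/498.1) = 3.40 h.

k ≈ 3.40 h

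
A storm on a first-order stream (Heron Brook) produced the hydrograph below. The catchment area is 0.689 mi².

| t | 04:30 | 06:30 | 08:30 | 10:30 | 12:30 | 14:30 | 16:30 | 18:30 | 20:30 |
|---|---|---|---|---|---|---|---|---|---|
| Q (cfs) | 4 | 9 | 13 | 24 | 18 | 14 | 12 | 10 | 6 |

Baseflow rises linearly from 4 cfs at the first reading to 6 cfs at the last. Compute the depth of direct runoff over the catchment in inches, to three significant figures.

Direct runoff: 0.00, 4.75, 8.50, 19.25, 13.00, 8.75, 6.50, 4.25, 0.00 cfs; ΣQ_DR = 65.00 cfs.
V = ΣQ_DR · Δt = 65.00 × 7200 s = 4.680 × 10^5 ft³.
Over A = 0.689 mi², depth = V / A = 0.292 in.

d ≈ 0.292 in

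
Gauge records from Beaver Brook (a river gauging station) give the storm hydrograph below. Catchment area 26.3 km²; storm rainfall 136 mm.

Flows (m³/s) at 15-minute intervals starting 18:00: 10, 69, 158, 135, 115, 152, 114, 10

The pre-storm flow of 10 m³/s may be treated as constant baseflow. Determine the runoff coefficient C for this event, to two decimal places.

ΣQ_DR = 683.0 m³/s; V = ΣQ_DR·Δt = 6.147 × 10^5 m³.
Runoff depth d = V / A = 23.37 mm.
C = d / P = 23.37 / 136 = 0.17.

C ≈ 0.17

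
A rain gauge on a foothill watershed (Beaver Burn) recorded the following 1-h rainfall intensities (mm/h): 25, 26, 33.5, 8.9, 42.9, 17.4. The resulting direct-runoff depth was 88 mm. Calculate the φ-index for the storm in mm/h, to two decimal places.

φ ≈ 11.36 mm/h

Only the 5 blocks with intensity above φ contribute runoff: 25, 26, 33.5, 42.9, 17.4 mm/h.
Σ(I−φ)·Δt = d  ⇒  (25+26+33.5+42.9+17.4 − 5φ)·1 = 88
φ = (144.8 − 88/1) / 5 = 11.36 mm/h.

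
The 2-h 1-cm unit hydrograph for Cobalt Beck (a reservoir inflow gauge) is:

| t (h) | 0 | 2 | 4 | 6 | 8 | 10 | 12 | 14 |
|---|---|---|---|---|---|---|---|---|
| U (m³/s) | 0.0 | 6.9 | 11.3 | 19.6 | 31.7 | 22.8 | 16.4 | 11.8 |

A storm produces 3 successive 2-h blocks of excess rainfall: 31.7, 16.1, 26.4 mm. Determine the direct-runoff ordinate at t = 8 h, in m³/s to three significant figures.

Q ≈ 162 m³/s

By discrete convolution, Q_j = Σ (P_i / 10 mm) · U_{j−i}.
At t = 8 h (j=4): Q = (31.7/10)·31.7 + (16.1/10)·19.6 + (26.4/10)·11.3 = 162 m³/s.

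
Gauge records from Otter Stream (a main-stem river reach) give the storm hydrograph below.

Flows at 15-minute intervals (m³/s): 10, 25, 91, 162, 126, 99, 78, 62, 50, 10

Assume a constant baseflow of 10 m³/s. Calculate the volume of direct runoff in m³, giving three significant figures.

Direct-runoff ordinates (Q − Q_b): 0.0, 15.0, 81.0, 152.0, 116.0, 89.0, 68.0, 52.0, 40.0, 0.0 m³/s.
ΣQ_DR = 613.0 m³/s.
With Δt = 0.25 h = 900 s, V = ΣQ_DR · Δt = 613.0 × 900 = 5.52 × 10^5 m³.

V ≈ 5.52 × 10^5 m³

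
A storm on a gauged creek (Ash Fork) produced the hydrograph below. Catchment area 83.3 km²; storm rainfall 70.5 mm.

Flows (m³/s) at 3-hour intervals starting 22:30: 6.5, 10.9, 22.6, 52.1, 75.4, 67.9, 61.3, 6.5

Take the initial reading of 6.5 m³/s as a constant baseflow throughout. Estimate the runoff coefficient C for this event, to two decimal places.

ΣQ_DR = 251.2 m³/s; V = ΣQ_DR·Δt = 2.713 × 10^6 m³.
Runoff depth d = V / A = 32.57 mm.
C = d / P = 32.57 / 70.5 = 0.46.

C ≈ 0.46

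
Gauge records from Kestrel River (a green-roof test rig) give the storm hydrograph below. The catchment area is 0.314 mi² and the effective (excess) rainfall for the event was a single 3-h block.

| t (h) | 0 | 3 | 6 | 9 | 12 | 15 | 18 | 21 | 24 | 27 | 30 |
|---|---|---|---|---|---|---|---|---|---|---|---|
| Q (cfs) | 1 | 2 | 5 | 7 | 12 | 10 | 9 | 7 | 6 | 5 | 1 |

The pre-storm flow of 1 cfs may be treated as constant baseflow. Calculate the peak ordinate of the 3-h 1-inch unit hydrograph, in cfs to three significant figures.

Direct runoff: 0.0, 1.0, 4.0, 6.0, 11.0, 9.0, 8.0, 6.0, 5.0, 4.0, 0.0 cfs; ΣQ_DR = 54.00 cfs, peak = 11.0 cfs.
Runoff depth d = ΣQ_DR·Δt / A = 54.00 × 10800 / (0.314 mi²) = 0.7995 in.
The 1-inch UH is the DRH scaled by (1 in)/d, so U_p = 11.0 × 1/0.7995 = 13.8 cfs.

U_p ≈ 13.8 cfs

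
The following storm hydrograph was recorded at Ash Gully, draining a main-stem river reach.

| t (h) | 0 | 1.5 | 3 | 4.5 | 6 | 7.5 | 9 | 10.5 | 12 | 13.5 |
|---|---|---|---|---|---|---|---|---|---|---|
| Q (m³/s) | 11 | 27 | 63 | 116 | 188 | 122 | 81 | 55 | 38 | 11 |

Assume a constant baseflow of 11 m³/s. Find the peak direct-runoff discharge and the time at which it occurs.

Q_p = 177.0 m³/s at t = 6 h

Subtracting baseflow gives direct-runoff ordinates: 0.0, 16.0, 52.0, 105.0, 177.0, 111.0, 70.0, 44.0, 27.0, 0.0 m³/s.
The maximum is 177.0 m³/s, occurring at the reading for t = 6 h.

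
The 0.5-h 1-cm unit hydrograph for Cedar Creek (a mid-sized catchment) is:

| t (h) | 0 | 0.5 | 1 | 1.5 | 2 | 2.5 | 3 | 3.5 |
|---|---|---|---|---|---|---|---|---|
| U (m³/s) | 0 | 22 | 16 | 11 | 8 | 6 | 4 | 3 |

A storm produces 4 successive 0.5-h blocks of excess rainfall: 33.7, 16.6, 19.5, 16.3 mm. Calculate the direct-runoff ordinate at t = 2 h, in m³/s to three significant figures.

By discrete convolution, Q_j = Σ (P_i / 10 mm) · U_{j−i}.
At t = 2 h (j=4): Q = (33.7/10)·8 + (16.6/10)·11 + (19.5/10)·16 + (16.3/10)·22 = 112 m³/s.

Q ≈ 112 m³/s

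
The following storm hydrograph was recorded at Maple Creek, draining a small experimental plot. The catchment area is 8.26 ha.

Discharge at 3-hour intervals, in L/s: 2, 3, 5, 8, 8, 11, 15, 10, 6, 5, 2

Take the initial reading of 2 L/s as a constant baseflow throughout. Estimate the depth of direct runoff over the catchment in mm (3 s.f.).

d ≈ 6.93 mm

Direct runoff: 0.0, 1.0, 3.0, 6.0, 6.0, 9.0, 13.0, 8.0, 4.0, 3.0, 0.0 L/s; ΣQ_DR = 53.00 L/s.
V = ΣQ_DR · Δt = 53.00 × 10800 s = 5.724 × 10^5 L.
Over A = 8.26 ha, depth = V / A = 6.93 mm.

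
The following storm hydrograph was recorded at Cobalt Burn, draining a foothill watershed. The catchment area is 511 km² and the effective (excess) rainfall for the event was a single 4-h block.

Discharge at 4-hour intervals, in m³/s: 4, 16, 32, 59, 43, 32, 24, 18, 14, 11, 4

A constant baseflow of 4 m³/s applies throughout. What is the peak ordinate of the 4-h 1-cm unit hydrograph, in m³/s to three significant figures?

Direct runoff: 0.0, 12.0, 28.0, 55.0, 39.0, 28.0, 20.0, 14.0, 10.0, 7.0, 0.0 m³/s; ΣQ_DR = 213.0 m³/s, peak = 55.0 m³/s.
Runoff depth d = ΣQ_DR·Δt / A = 213.0 × 14400 / (511 km²) = 6.002 mm.
The 1-cm UH is the DRH scaled by (10 mm)/d, so U_p = 55.0 × 10/6.002 = 91.6 m³/s.

U_p ≈ 91.6 m³/s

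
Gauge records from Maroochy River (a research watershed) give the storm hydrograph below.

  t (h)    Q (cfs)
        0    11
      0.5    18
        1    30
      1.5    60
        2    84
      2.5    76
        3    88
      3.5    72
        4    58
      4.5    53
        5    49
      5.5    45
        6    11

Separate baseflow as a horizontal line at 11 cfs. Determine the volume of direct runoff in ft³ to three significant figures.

Direct-runoff ordinates (Q − Q_b): 0.0, 7.0, 19.0, 49.0, 73.0, 65.0, 77.0, 61.0, 47.0, 42.0, 38.0, 34.0, 0.0 cfs.
ΣQ_DR = 512.0 cfs.
With Δt = 0.5 h = 1800 s, V = ΣQ_DR · Δt = 512.0 × 1800 = 9.22 × 10^5 ft³.

V ≈ 9.22 × 10^5 ft³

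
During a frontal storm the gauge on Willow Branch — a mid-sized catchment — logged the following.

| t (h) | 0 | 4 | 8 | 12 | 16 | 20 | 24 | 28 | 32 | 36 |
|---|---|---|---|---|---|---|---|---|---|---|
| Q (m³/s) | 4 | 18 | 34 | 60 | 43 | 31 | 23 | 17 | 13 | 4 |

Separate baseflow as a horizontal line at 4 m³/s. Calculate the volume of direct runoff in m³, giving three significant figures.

V ≈ 2.98 × 10^6 m³

Direct-runoff ordinates (Q − Q_b): 0.0, 14.0, 30.0, 56.0, 39.0, 27.0, 19.0, 13.0, 9.0, 0.0 m³/s.
ΣQ_DR = 207.0 m³/s.
With Δt = 4 h = 14400 s, V = ΣQ_DR · Δt = 207.0 × 14400 = 2.98 × 10^6 m³.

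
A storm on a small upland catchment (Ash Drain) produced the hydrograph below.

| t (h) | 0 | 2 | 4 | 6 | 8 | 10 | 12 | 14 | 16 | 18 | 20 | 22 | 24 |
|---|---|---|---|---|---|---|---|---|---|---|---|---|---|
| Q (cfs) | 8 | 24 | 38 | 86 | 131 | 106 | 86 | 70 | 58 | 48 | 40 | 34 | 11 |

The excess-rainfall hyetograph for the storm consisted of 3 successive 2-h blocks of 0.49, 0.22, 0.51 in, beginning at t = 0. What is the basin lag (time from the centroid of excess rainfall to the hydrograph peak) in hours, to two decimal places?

t_L ≈ 4.97 h

Centroid of excess rainfall: t_c = Σ P_i·t̄_i / ΣP_i = 3.0328 h (block centres at 1, 3, 5 h).
Hydrograph peak occurs at t = 8 h, so basin lag t_L = 8 − 3.0328 = 4.97 h.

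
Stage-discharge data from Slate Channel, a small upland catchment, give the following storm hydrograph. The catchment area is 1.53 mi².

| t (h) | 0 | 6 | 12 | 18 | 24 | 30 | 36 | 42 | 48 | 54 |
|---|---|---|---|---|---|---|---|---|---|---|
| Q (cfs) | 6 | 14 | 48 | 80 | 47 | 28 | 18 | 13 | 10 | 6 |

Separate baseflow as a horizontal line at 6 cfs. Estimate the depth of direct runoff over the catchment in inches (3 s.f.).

Direct runoff: 0.0, 8.0, 42.0, 74.0, 41.0, 22.0, 12.0, 7.0, 4.0, 0.0 cfs; ΣQ_DR = 210.0 cfs.
V = ΣQ_DR · Δt = 210.0 × 21600 s = 4.536 × 10^6 ft³.
Over A = 1.53 mi², depth = V / A = 1.28 in.

d ≈ 1.28 in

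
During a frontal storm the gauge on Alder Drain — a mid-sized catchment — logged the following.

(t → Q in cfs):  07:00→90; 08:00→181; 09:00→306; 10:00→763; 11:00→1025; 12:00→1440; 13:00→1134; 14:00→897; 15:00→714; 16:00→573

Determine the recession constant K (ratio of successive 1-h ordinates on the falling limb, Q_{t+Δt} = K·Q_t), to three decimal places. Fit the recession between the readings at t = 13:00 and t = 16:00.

Using the recession-limb readings at t = 13:00 and t = 16:00: Q falls from 1134 to 573 cfs over 3 intervals.
K = (Q₂/Q₁)^(1/3) = (573/1134)^(1/3) = 0.796.

K ≈ 0.796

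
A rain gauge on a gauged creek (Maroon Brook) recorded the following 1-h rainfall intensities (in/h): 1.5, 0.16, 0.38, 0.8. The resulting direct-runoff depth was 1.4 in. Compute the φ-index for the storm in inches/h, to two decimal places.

Only the 2 blocks with intensity above φ contribute runoff: 1.5, 0.8 in/h.
Σ(I−φ)·Δt = d  ⇒  (1.5+0.8 − 2φ)·1 = 1.4
φ = (2.300 − 1.4/1) / 2 = 0.45 in/h.

φ ≈ 0.45 in/h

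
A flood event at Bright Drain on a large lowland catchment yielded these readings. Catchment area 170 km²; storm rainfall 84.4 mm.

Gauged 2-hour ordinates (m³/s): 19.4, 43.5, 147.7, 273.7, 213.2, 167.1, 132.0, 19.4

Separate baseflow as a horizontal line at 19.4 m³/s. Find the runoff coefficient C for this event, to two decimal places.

C ≈ 0.43

ΣQ_DR = 860.8 m³/s; V = ΣQ_DR·Δt = 6.198 × 10^6 m³.
Runoff depth d = V / A = 36.46 mm.
C = d / P = 36.46 / 84.4 = 0.43.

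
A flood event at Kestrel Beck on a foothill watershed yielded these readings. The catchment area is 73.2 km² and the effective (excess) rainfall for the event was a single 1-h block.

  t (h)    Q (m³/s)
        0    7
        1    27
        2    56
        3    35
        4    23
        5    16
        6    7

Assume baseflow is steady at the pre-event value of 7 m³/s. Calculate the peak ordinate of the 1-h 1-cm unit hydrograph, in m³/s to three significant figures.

U_p ≈ 81.7 m³/s

Direct runoff: 0.0, 20.0, 49.0, 28.0, 16.0, 9.0, 0.0 m³/s; ΣQ_DR = 122.0 m³/s, peak = 49.0 m³/s.
Runoff depth d = ΣQ_DR·Δt / A = 122.0 × 3600 / (73.2 km²) = 6.000 mm.
The 1-cm UH is the DRH scaled by (10 mm)/d, so U_p = 49.0 × 10/6.000 = 81.7 m³/s.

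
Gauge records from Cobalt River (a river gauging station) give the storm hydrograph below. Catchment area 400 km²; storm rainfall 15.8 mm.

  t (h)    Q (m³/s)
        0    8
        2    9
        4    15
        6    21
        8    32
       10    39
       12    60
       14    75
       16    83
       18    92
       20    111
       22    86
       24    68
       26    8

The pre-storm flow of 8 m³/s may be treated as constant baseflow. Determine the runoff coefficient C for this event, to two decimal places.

C ≈ 0.68

ΣQ_DR = 595.0 m³/s; V = ΣQ_DR·Δt = 4.284 × 10^6 m³.
Runoff depth d = V / A = 10.71 mm.
C = d / P = 10.71 / 15.8 = 0.68.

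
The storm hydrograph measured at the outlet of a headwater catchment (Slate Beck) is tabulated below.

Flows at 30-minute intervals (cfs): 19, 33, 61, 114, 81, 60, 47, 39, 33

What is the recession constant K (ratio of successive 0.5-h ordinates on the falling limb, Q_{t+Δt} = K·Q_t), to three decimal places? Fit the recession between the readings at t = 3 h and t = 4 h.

K ≈ 0.838

Using the recession-limb readings at t = 3 h and t = 4 h: Q falls from 47 to 33 cfs over 2 intervals.
K = (Q₂/Q₁)^(1/2) = (33/47)^(1/2) = 0.838.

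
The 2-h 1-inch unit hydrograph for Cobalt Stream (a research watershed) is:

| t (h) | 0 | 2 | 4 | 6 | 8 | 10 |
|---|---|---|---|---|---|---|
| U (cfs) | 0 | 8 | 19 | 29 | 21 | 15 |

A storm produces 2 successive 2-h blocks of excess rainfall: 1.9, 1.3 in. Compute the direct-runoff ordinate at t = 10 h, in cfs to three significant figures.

By discrete convolution, Q_j = Σ (P_i / 1 in) · U_{j−i}.
At t = 10 h (j=5): Q = (1.9/1)·15 + (1.3/1)·21 = 55.8 cfs.

Q ≈ 55.8 cfs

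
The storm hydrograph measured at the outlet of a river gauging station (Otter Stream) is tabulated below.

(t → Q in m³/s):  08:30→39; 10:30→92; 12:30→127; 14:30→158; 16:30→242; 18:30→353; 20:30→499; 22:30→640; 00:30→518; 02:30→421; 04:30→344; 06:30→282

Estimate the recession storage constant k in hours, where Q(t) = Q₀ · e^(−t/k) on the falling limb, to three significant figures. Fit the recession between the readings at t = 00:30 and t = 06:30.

k ≈ 9.87 h

On the falling limb, Q drops from 518 to 282 m³/s between t = 00:30 and t = 06:30 (Δt = 6 h).
k = −Δt / ln(Q₂/Q₁) = −6 / ln(282/518) = 9.87 h.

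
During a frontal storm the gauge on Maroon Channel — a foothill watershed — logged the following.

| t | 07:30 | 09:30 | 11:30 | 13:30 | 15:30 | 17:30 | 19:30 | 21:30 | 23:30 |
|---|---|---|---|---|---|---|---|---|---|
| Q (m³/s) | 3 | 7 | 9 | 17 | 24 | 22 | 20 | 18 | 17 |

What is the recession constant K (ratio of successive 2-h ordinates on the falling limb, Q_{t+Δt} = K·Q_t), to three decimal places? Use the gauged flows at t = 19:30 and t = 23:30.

Using the recession-limb readings at t = 19:30 and t = 23:30: Q falls from 20 to 17 m³/s over 2 intervals.
K = (Q₂/Q₁)^(1/2) = (17/20)^(1/2) = 0.922.

K ≈ 0.922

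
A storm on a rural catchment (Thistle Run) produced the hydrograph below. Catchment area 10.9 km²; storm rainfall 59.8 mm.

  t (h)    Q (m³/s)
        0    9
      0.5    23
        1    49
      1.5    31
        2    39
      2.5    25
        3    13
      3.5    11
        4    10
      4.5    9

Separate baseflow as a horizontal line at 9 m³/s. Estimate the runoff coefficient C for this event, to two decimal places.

C ≈ 0.36

ΣQ_DR = 129.0 m³/s; V = ΣQ_DR·Δt = 2.322 × 10^5 m³.
Runoff depth d = V / A = 21.30 mm.
C = d / P = 21.30 / 59.8 = 0.36.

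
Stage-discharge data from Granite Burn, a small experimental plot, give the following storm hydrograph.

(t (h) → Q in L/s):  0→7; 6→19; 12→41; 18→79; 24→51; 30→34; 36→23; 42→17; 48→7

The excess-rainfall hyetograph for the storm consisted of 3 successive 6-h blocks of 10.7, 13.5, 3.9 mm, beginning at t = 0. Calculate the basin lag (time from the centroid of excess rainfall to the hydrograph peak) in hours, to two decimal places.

Centroid of excess rainfall: t_c = Σ P_i·t̄_i / ΣP_i = 7.5480 h (block centres at 3, 9, 15 h).
Hydrograph peak occurs at t = 18 h, so basin lag t_L = 18 − 7.5480 = 10.45 h.

t_L ≈ 10.45 h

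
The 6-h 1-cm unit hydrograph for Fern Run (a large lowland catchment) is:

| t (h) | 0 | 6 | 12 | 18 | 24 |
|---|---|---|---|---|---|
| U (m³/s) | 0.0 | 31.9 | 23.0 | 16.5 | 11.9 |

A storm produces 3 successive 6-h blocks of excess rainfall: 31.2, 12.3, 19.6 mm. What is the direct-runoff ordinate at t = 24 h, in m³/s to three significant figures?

Q ≈ 103 m³/s

By discrete convolution, Q_j = Σ (P_i / 10 mm) · U_{j−i}.
At t = 24 h (j=4): Q = (31.2/10)·11.9 + (12.3/10)·16.5 + (19.6/10)·23.0 = 103 m³/s.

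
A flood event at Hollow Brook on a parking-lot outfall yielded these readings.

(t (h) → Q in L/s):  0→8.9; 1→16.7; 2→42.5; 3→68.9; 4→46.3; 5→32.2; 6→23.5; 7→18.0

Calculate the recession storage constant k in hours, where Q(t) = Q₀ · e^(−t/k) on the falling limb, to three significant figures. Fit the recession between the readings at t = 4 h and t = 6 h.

k ≈ 2.95 h

On the falling limb, Q drops from 46.3 to 23.5 L/s between t = 4 h and t = 6 h (Δt = 2 h).
k = −Δt / ln(Q₂/Q₁) = −2 / ln(23.5/46.3) = 2.95 h.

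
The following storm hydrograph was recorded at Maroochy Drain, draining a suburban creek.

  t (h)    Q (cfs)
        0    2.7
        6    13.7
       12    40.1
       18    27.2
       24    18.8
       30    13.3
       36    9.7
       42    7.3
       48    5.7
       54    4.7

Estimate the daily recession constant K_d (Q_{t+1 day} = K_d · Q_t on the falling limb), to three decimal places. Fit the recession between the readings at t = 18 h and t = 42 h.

Between t = 18 h and t = 42 h the flow falls from 27.2 to 7.3 cfs over 4×6 h = 24 h.
Per-interval ratio K = (7.3/27.2)^(1/4) = 0.7198; K_d = K^(24/6) = 0.268.

K_d ≈ 0.268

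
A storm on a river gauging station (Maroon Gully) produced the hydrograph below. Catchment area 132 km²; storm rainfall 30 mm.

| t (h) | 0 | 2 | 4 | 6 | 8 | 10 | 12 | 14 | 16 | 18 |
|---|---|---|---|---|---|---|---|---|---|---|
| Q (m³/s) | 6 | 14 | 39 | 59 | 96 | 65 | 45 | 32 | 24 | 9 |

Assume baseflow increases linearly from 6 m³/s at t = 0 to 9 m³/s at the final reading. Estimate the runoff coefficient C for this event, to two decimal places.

C ≈ 0.57

ΣQ_DR = 314.0 m³/s; V = ΣQ_DR·Δt = 2.261 × 10^6 m³.
Runoff depth d = V / A = 17.13 mm.
C = d / P = 17.13 / 30 = 0.57.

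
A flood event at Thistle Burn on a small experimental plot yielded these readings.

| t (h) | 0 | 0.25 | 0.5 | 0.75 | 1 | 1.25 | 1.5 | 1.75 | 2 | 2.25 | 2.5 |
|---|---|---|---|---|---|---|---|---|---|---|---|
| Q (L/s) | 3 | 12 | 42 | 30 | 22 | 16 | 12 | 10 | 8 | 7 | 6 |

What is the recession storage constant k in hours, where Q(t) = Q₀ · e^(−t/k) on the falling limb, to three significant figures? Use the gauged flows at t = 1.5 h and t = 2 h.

k ≈ 1.23 h

On the falling limb, Q drops from 12 to 8 L/s between t = 1.5 h and t = 2 h (Δt = 0.5 h).
k = −Δt / ln(Q₂/Q₁) = −0.5 / ln(8/12) = 1.23 h.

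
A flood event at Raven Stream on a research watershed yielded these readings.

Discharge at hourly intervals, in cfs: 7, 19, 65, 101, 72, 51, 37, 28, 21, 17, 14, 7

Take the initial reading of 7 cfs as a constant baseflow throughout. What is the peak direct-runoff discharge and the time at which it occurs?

Subtracting baseflow gives direct-runoff ordinates: 0.0, 12.0, 58.0, 94.0, 65.0, 44.0, 30.0, 21.0, 14.0, 10.0, 7.0, 0.0 cfs.
The maximum is 94.0 cfs, occurring at the reading for t = 3 h.

Q_p = 94.0 cfs at t = 3 h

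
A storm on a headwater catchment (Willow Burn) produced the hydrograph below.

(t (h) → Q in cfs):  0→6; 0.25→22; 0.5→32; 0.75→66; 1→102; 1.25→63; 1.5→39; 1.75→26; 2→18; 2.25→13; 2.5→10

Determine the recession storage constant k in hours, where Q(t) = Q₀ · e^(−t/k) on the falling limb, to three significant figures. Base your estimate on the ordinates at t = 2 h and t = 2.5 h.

On the falling limb, Q drops from 18 to 10 cfs between t = 2 h and t = 2.5 h (Δt = 0.5 h).
k = −Δt / ln(Q₂/Q₁) = −0.5 / ln(10/18) = 0.851 h.

k ≈ 0.851 h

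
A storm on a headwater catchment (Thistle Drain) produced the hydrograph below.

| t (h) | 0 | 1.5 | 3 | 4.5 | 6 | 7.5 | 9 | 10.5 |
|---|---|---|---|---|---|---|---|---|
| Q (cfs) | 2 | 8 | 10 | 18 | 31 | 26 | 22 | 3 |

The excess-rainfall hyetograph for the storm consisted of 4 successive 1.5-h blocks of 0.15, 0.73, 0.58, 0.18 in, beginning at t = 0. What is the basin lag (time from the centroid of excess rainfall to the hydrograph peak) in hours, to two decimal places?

t_L ≈ 3.03 h

Centroid of excess rainfall: t_c = Σ P_i·t̄_i / ΣP_i = 2.9726 h (block centres at 0.75, 2.25, 3.75, 5.25 h).
Hydrograph peak occurs at t = 6 h, so basin lag t_L = 6 − 2.9726 = 3.03 h.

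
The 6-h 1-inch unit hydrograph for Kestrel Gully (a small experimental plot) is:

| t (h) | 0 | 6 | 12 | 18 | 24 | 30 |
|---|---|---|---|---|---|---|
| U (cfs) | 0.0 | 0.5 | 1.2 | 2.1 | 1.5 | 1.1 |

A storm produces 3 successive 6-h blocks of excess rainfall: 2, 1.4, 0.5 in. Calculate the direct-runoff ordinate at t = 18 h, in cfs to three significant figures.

By discrete convolution, Q_j = Σ (P_i / 1 in) · U_{j−i}.
At t = 18 h (j=3): Q = (2/1)·2.1 + (1.4/1)·1.2 + (0.5/1)·0.5 = 6.13 cfs.

Q ≈ 6.13 cfs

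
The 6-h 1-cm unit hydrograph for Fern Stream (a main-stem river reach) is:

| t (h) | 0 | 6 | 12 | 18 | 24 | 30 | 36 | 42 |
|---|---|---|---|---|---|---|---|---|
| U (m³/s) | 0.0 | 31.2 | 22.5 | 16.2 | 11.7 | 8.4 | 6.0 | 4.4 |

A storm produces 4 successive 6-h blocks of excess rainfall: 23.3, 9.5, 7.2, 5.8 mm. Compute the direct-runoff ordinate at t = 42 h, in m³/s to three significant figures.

By discrete convolution, Q_j = Σ (P_i / 10 mm) · U_{j−i}.
At t = 42 h (j=7): Q = (23.3/10)·4.4 + (9.5/10)·6.0 + (7.2/10)·8.4 + (5.8/10)·11.7 = 28.8 m³/s.

Q ≈ 28.8 m³/s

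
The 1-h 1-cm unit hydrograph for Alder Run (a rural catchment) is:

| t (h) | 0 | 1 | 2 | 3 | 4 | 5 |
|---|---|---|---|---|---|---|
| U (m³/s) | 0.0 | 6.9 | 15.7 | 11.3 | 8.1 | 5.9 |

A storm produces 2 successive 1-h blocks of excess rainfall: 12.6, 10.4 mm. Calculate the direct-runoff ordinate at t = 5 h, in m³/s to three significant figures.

Q ≈ 15.9 m³/s

By discrete convolution, Q_j = Σ (P_i / 10 mm) · U_{j−i}.
At t = 5 h (j=5): Q = (12.6/10)·5.9 + (10.4/10)·8.1 = 15.9 m³/s.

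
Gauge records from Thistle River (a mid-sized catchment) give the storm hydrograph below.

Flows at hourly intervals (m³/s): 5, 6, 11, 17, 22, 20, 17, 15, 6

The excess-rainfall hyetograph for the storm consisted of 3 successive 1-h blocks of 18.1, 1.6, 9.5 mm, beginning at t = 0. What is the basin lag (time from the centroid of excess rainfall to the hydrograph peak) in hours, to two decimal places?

Centroid of excess rainfall: t_c = Σ P_i·t̄_i / ΣP_i = 1.2055 h (block centres at 0.5, 1.5, 2.5 h).
Hydrograph peak occurs at t = 4 h, so basin lag t_L = 4 − 1.2055 = 2.79 h.

t_L ≈ 2.79 h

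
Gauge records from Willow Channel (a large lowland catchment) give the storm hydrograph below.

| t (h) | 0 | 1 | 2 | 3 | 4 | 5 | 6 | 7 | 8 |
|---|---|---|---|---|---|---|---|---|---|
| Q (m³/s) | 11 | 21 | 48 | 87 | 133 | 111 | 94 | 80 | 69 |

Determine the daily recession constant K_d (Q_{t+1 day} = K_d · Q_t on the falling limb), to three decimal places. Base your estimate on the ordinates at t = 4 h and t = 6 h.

K_d ≈ 0.016

Between t = 4 h and t = 6 h the flow falls from 133 to 94 m³/s over 2×1 h = 2 h.
Per-interval ratio K = (94/133)^(1/2) = 0.8407; K_d = K^(24/1) = 0.016.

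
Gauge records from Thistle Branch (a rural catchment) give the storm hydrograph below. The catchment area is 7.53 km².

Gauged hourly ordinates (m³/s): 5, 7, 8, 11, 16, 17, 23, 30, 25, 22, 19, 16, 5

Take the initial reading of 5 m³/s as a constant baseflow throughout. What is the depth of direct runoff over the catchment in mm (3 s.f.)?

Direct runoff: 0.0, 2.0, 3.0, 6.0, 11.0, 12.0, 18.0, 25.0, 20.0, 17.0, 14.0, 11.0, 0.0 m³/s; ΣQ_DR = 139.0 m³/s.
V = ΣQ_DR · Δt = 139.0 × 3600 s = 5.004 × 10^5 m³.
Over A = 7.53 km², depth = V / A = 66.5 mm.

d ≈ 66.5 mm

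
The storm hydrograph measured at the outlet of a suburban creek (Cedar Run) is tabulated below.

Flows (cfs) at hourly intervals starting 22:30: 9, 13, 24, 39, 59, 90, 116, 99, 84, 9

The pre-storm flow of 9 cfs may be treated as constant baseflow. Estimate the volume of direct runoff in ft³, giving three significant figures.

Direct-runoff ordinates (Q − Q_b): 0.0, 4.0, 15.0, 30.0, 50.0, 81.0, 107.0, 90.0, 75.0, 0.0 cfs.
ΣQ_DR = 452.0 cfs.
With Δt = 1 h = 3600 s, V = ΣQ_DR · Δt = 452.0 × 3600 = 1.63 × 10^6 ft³.

V ≈ 1.63 × 10^6 ft³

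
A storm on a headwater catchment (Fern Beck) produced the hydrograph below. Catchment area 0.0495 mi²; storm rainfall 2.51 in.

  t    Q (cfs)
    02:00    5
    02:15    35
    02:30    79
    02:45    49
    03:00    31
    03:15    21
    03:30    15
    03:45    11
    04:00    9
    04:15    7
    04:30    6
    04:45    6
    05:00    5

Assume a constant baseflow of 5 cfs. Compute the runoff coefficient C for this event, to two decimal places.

ΣQ_DR = 214.0 cfs; V = ΣQ_DR·Δt = 1.926 × 10^5 ft³.
Runoff depth d = V / A = 1.675 in.
C = d / P = 1.675 / 2.51 = 0.67.

C ≈ 0.67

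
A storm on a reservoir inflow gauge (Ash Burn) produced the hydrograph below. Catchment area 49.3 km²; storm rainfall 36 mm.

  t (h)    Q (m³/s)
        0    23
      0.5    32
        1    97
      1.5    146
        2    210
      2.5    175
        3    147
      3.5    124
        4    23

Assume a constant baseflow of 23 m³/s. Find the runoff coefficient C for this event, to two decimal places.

ΣQ_DR = 770.0 m³/s; V = ΣQ_DR·Δt = 1.386 × 10^6 m³.
Runoff depth d = V / A = 28.11 mm.
C = d / P = 28.11 / 36 = 0.78.

C ≈ 0.78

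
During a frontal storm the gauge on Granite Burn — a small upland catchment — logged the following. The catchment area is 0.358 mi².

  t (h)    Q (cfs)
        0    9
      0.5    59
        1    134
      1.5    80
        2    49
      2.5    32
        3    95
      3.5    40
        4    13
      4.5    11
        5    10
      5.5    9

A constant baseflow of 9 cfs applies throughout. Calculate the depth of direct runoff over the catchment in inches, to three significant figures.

Direct runoff: 0.0, 50.0, 125.0, 71.0, 40.0, 23.0, 86.0, 31.0, 4.0, 2.0, 1.0, 0.0 cfs; ΣQ_DR = 433.0 cfs.
V = ΣQ_DR · Δt = 433.0 × 1800 s = 7.794 × 10^5 ft³.
Over A = 0.358 mi², depth = V / A = 0.937 in.

d ≈ 0.937 in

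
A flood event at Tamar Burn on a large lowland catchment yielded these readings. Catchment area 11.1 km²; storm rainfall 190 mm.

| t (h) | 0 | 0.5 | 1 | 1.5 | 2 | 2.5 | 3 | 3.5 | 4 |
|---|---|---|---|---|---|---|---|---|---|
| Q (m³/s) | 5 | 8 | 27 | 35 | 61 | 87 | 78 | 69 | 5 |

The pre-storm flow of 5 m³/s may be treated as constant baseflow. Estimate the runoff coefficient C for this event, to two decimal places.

ΣQ_DR = 330.0 m³/s; V = ΣQ_DR·Δt = 5.940 × 10^5 m³.
Runoff depth d = V / A = 53.51 mm.
C = d / P = 53.51 / 190 = 0.28.

C ≈ 0.28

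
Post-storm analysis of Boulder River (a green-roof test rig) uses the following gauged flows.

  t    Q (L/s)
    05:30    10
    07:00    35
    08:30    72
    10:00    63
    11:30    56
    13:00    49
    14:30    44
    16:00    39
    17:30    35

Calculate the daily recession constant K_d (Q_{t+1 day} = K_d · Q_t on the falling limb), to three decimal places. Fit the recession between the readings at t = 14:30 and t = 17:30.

K_d ≈ 0.160

Between t = 14:30 and t = 17:30 the flow falls from 44 to 35 L/s over 2×1.5 h = 3 h.
Per-interval ratio K = (35/44)^(1/2) = 0.8919; K_d = K^(24/1.5) = 0.160.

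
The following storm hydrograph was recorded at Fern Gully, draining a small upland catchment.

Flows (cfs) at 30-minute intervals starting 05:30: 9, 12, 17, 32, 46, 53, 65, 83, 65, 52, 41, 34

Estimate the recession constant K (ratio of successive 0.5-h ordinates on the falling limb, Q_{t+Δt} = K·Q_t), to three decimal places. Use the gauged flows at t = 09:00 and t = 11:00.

K ≈ 0.800

Using the recession-limb readings at t = 09:00 and t = 11:00: Q falls from 83 to 34 cfs over 4 intervals.
K = (Q₂/Q₁)^(1/4) = (34/83)^(1/4) = 0.800.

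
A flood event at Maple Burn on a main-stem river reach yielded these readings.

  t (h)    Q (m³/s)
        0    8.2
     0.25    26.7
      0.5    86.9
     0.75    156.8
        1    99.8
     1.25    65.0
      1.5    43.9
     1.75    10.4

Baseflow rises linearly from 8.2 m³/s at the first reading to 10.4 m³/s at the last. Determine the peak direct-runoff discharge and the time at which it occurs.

Q_p = 147.66 m³/s at t = 0.75 h

Subtracting baseflow gives direct-runoff ordinates: 0.00, 18.19, 78.07, 147.66, 90.34, 55.23, 33.81, 0.00 m³/s.
The maximum is 147.66 m³/s, occurring at the reading for t = 0.75 h.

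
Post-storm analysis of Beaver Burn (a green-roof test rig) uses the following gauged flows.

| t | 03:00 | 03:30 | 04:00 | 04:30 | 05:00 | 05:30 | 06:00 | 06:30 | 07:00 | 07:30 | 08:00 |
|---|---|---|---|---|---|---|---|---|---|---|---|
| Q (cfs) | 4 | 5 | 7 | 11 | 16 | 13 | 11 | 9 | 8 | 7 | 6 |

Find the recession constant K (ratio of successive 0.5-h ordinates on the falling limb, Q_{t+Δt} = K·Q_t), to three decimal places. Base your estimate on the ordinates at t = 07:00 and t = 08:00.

K ≈ 0.866

Using the recession-limb readings at t = 07:00 and t = 08:00: Q falls from 8 to 6 cfs over 2 intervals.
K = (Q₂/Q₁)^(1/2) = (6/8)^(1/2) = 0.866.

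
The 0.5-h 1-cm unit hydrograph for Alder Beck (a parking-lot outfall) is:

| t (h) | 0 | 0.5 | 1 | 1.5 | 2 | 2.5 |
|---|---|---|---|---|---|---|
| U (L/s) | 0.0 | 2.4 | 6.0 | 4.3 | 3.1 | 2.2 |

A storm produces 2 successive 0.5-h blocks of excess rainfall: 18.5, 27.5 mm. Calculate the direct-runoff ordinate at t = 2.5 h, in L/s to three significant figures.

By discrete convolution, Q_j = Σ (P_i / 10 mm) · U_{j−i}.
At t = 2.5 h (j=5): Q = (18.5/10)·2.2 + (27.5/10)·3.1 = 12.6 L/s.

Q ≈ 12.6 L/s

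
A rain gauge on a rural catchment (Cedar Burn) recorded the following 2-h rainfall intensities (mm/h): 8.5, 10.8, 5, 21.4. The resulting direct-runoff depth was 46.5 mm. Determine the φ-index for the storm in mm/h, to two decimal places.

Only the 3 blocks with intensity above φ contribute runoff: 8.5, 10.8, 21.4 mm/h.
Σ(I−φ)·Δt = d  ⇒  (8.5+10.8+21.4 − 3φ)·2 = 46.5
φ = (40.70 − 46.5/2) / 3 = 5.82 mm/h.

φ ≈ 5.82 mm/h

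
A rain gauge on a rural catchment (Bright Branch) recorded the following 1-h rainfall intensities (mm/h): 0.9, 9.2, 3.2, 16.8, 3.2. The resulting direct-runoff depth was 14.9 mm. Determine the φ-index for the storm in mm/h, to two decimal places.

φ ≈ 5.55 mm/h

Only the 2 blocks with intensity above φ contribute runoff: 9.2, 16.8 mm/h.
Σ(I−φ)·Δt = d  ⇒  (9.2+16.8 − 2φ)·1 = 14.9
φ = (26.00 − 14.9/1) / 2 = 5.55 mm/h.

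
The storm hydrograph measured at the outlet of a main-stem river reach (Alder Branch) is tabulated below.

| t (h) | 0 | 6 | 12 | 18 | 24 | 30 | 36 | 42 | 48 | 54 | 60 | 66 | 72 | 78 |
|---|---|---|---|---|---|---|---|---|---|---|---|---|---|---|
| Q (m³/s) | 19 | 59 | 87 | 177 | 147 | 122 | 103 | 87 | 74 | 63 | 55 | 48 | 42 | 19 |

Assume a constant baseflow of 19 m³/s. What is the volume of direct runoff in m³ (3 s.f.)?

V ≈ 1.81 × 10^7 m³

Direct-runoff ordinates (Q − Q_b): 0.0, 40.0, 68.0, 158.0, 128.0, 103.0, 84.0, 68.0, 55.0, 44.0, 36.0, 29.0, 23.0, 0.0 m³/s.
ΣQ_DR = 836.0 m³/s.
With Δt = 6 h = 21600 s, V = ΣQ_DR · Δt = 836.0 × 21600 = 1.81 × 10^7 m³.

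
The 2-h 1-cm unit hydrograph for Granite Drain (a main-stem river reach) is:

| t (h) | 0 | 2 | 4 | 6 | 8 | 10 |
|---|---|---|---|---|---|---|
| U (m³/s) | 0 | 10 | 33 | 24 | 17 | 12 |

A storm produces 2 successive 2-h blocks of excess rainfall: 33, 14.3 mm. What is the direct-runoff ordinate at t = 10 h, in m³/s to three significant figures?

Q ≈ 63.9 m³/s

By discrete convolution, Q_j = Σ (P_i / 10 mm) · U_{j−i}.
At t = 10 h (j=5): Q = (33/10)·12 + (14.3/10)·17 = 63.9 m³/s.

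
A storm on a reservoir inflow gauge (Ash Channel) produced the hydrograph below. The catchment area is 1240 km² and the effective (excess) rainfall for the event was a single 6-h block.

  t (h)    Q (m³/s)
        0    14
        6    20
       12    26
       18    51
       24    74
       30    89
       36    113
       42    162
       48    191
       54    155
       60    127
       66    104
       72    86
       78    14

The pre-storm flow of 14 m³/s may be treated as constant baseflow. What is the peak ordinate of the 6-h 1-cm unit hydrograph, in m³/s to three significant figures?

U_p ≈ 98.7 m³/s

Direct runoff: 0.0, 6.0, 12.0, 37.0, 60.0, 75.0, 99.0, 148.0, 177.0, 141.0, 113.0, 90.0, 72.0, 0.0 m³/s; ΣQ_DR = 1030 m³/s, peak = 177.0 m³/s.
Runoff depth d = ΣQ_DR·Δt / A = 1030 × 21600 / (1240 km²) = 17.94 mm.
The 1-cm UH is the DRH scaled by (10 mm)/d, so U_p = 177.0 × 10/17.94 = 98.7 m³/s.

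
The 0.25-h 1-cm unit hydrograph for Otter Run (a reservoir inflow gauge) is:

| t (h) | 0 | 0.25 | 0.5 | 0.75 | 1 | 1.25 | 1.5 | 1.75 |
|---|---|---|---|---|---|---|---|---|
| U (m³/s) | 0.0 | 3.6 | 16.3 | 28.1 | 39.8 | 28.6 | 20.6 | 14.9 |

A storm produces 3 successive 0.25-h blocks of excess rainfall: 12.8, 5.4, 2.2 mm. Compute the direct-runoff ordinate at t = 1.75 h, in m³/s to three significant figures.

By discrete convolution, Q_j = Σ (P_i / 10 mm) · U_{j−i}.
At t = 1.75 h (j=7): Q = (12.8/10)·14.9 + (5.4/10)·20.6 + (2.2/10)·28.6 = 36.5 m³/s.

Q ≈ 36.5 m³/s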